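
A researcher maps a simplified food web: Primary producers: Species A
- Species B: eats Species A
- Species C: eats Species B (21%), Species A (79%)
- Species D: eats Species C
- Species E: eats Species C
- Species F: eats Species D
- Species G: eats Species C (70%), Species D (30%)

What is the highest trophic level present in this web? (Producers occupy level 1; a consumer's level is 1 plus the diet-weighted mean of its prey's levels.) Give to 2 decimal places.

4.21

Species B: 1 + 1 = 2
Species C: 1 + (0.21×2 + 0.79×1) = 2.21
Species D: 1 + 2.21 = 3.21
Species E: 1 + 2.21 = 3.21
Species F: 1 + 3.21 = 4.21
Species G: 1 + (0.7×2.21 + 0.3×3.21) = 3.51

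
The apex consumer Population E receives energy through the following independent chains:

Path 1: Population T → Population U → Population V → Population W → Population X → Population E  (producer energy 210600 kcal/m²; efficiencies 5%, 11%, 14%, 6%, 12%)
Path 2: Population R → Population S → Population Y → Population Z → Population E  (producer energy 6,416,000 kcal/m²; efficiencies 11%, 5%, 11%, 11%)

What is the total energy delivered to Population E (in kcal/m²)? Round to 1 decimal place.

428.2 kcal/m²

Path 1: 210600 × 0.05 × 0.11 × 0.14 × 0.06 × 0.12 = 1.1675664 kcal/m²
Path 2: 6416000 × 0.11 × 0.05 × 0.11 × 0.11 = 426.9848 kcal/m²
Total at Population E: 1.1675664 + 426.9848 = 428.1523664 kcal/m²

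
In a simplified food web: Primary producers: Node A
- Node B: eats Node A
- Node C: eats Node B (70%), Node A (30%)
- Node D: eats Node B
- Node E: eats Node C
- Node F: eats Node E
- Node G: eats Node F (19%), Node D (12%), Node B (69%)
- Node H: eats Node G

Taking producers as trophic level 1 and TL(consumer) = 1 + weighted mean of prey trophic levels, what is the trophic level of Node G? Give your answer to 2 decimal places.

3.63

Node B: 1 + 1 = 2
Node C: 1 + (0.7×2 + 0.3×1) = 2.7
Node D: 1 + 2 = 3
Node E: 1 + 2.7 = 3.7
Node F: 1 + 3.7 = 4.7
Node G: 1 + (0.19×4.7 + 0.12×3 + 0.69×2) = 3.633
Node H: 1 + 3.633 = 4.633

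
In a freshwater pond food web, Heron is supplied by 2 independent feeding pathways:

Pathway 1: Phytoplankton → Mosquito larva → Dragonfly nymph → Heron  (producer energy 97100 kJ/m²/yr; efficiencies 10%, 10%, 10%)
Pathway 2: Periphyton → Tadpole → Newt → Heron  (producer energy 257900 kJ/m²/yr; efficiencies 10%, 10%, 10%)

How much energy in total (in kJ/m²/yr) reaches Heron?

Pathway 1: 97100 × 0.1 × 0.1 × 0.1 = 97.1 kJ/m²/yr
Pathway 2: 257900 × 0.1 × 0.1 × 0.1 = 257.9 kJ/m²/yr
Total at Heron: 97.1 + 257.9 = 355 kJ/m²/yr

355 kJ/m²/yr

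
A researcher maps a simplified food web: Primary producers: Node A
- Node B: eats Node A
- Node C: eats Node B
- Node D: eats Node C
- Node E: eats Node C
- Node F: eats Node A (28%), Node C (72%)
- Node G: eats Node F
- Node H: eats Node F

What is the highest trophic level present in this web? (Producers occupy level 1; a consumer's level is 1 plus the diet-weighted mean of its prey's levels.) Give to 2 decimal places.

Node B: 1 + 1 = 2
Node C: 1 + 2 = 3
Node D: 1 + 3 = 4
Node E: 1 + 3 = 4
Node F: 1 + (0.28×1 + 0.72×3) = 3.44
Node G: 1 + 3.44 = 4.44
Node H: 1 + 3.44 = 4.44

4.44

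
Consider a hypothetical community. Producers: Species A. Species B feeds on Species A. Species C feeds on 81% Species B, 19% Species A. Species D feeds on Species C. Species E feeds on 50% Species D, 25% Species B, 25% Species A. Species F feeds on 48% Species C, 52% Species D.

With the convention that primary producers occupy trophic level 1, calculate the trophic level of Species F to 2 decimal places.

Species B: 1 + 1 = 2
Species C: 1 + (0.81×2 + 0.19×1) = 2.81
Species D: 1 + 2.81 = 3.81
Species E: 1 + (0.5×3.81 + 0.25×2 + 0.25×1) = 3.655
Species F: 1 + (0.48×2.81 + 0.52×3.81) = 4.33

4.33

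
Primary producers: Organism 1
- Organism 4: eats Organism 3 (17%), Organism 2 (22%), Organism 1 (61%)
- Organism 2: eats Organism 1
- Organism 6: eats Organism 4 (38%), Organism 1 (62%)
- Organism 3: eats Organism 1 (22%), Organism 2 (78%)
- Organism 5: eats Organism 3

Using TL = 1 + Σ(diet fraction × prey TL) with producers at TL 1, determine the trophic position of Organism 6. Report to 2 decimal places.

Organism 2: 1 + 1 = 2
Organism 3: 1 + (0.22×1 + 0.78×2) = 2.78
Organism 4: 1 + (0.17×2.78 + 0.22×2 + 0.61×1) = 2.5226
Organism 5: 1 + 2.78 = 3.78
Organism 6: 1 + (0.38×2.5226 + 0.62×1) = 2.578588

2.58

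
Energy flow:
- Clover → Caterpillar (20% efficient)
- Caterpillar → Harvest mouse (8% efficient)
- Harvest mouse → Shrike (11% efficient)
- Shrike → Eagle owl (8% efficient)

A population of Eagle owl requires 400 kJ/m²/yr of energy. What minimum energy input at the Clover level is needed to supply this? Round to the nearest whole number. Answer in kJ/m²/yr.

Cumulative transfer efficiency: 0.2 × 0.08 × 0.11 × 0.08 = 0.0001408
Clover energy = 400 / 0.0001408 = 2840909 kJ/m²/yr

2840909 kJ/m²/yr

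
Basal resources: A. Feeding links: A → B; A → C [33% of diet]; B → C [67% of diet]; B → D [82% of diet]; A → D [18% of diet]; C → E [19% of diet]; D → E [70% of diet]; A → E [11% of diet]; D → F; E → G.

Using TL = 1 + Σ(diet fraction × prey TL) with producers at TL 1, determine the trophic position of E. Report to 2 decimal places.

3.59

B: 1 + 1 = 2
C: 1 + (0.33×1 + 0.67×2) = 2.67
D: 1 + (0.82×2 + 0.18×1) = 2.82
E: 1 + (0.19×2.67 + 0.7×2.82 + 0.11×1) = 3.5913
F: 1 + 2.82 = 3.82
G: 1 + 3.5913 = 4.5913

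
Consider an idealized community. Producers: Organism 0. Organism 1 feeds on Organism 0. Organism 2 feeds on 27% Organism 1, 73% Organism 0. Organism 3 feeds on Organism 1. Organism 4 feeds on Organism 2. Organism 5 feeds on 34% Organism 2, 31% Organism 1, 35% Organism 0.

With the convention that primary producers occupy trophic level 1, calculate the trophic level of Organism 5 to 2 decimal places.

2.74

Organism 1: 1 + 1 = 2
Organism 2: 1 + (0.27×2 + 0.73×1) = 2.27
Organism 3: 1 + 2 = 3
Organism 4: 1 + 2.27 = 3.27
Organism 5: 1 + (0.34×2.27 + 0.31×2 + 0.35×1) = 2.7418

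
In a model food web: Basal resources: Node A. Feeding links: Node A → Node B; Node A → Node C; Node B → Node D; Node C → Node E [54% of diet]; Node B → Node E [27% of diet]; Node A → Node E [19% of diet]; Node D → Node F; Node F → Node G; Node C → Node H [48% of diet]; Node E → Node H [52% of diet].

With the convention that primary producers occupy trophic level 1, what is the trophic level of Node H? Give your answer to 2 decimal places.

Node B: 1 + 1 = 2
Node C: 1 + 1 = 2
Node D: 1 + 2 = 3
Node E: 1 + (0.54×2 + 0.27×2 + 0.19×1) = 2.81
Node F: 1 + 3 = 4
Node G: 1 + 4 = 5
Node H: 1 + (0.48×2 + 0.52×2.81) = 3.4212

3.42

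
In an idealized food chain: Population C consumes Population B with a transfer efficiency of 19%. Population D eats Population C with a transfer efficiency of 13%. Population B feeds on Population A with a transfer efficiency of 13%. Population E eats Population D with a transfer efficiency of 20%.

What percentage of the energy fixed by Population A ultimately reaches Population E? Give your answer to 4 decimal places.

Product of link efficiencies: 0.13 × 0.19 × 0.13 × 0.2 = 0.0006422
As a percentage: 0.0006422 × 100 = 0.0642%

0.0642%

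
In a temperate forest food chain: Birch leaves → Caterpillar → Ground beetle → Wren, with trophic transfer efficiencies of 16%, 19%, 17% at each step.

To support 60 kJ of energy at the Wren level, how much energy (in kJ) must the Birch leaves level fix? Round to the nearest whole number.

11610 kJ

Cumulative transfer efficiency: 0.16 × 0.19 × 0.17 = 0.005168
Birch leaves energy = 60 / 0.005168 = 11610 kJ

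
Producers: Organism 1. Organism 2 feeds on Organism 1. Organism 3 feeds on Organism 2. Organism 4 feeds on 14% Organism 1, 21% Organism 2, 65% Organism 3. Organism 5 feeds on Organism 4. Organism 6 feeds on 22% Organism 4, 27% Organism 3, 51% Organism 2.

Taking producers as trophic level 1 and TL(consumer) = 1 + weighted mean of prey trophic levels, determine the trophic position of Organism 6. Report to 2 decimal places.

Organism 2: 1 + 1 = 2
Organism 3: 1 + 2 = 3
Organism 4: 1 + (0.14×1 + 0.21×2 + 0.65×3) = 3.51
Organism 5: 1 + 3.51 = 4.51
Organism 6: 1 + (0.22×3.51 + 0.27×3 + 0.51×2) = 3.6022

3.60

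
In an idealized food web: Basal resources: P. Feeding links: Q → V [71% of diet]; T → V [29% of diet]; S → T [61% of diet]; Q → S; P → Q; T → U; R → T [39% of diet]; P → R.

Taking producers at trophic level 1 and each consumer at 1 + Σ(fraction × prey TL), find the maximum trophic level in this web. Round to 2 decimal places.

Q: 1 + 1 = 2
R: 1 + 1 = 2
S: 1 + 2 = 3
T: 1 + (0.61×3 + 0.39×2) = 3.61
U: 1 + 3.61 = 4.61
V: 1 + (0.29×3.61 + 0.71×2) = 3.4669

4.61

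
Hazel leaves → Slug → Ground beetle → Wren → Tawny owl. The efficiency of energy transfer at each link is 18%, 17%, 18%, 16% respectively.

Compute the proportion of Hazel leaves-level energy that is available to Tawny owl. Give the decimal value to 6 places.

0.000881

Product of link efficiencies: 0.18 × 0.17 × 0.18 × 0.16 = 0.00088128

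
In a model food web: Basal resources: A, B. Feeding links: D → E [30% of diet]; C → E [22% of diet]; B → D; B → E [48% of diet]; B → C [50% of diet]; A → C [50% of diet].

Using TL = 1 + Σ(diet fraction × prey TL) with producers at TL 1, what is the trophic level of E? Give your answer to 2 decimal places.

2.52

C: 1 + (0.5×1 + 0.5×1) = 2
D: 1 + 1 = 2
E: 1 + (0.22×2 + 0.3×2 + 0.48×1) = 2.52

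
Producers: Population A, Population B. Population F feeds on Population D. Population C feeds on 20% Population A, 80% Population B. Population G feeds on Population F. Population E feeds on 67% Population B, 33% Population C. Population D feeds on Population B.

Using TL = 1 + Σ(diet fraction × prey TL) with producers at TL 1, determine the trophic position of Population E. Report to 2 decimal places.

Population C: 1 + (0.2×1 + 0.8×1) = 2
Population D: 1 + 1 = 2
Population E: 1 + (0.67×1 + 0.33×2) = 2.33
Population F: 1 + 2 = 3
Population G: 1 + 3 = 4

2.33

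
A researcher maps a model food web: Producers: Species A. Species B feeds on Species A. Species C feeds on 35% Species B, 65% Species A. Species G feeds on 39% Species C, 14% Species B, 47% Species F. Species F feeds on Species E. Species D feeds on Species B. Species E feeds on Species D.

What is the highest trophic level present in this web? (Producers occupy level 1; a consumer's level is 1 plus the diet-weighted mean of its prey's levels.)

5

Species B: 1 + 1 = 2
Species C: 1 + (0.35×2 + 0.65×1) = 2.35
Species D: 1 + 2 = 3
Species E: 1 + 3 = 4
Species F: 1 + 4 = 5
Species G: 1 + (0.39×2.35 + 0.14×2 + 0.47×5) = 4.5465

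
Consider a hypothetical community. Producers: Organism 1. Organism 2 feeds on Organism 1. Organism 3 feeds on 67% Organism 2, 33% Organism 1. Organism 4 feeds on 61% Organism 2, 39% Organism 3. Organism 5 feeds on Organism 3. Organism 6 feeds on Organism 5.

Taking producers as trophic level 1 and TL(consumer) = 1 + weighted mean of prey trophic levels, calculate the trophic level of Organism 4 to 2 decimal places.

3.26

Organism 2: 1 + 1 = 2
Organism 3: 1 + (0.67×2 + 0.33×1) = 2.67
Organism 4: 1 + (0.61×2 + 0.39×2.67) = 3.2613
Organism 5: 1 + 2.67 = 3.67
Organism 6: 1 + 3.67 = 4.67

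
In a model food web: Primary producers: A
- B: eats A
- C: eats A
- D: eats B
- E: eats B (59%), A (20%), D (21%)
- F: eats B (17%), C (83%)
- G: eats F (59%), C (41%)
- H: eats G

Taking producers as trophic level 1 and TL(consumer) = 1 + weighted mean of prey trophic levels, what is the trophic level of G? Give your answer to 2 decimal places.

3.59

B: 1 + 1 = 2
C: 1 + 1 = 2
D: 1 + 2 = 3
E: 1 + (0.59×2 + 0.2×1 + 0.21×3) = 3.01
F: 1 + (0.17×2 + 0.83×2) = 3
G: 1 + (0.59×3 + 0.41×2) = 3.59
H: 1 + 3.59 = 4.59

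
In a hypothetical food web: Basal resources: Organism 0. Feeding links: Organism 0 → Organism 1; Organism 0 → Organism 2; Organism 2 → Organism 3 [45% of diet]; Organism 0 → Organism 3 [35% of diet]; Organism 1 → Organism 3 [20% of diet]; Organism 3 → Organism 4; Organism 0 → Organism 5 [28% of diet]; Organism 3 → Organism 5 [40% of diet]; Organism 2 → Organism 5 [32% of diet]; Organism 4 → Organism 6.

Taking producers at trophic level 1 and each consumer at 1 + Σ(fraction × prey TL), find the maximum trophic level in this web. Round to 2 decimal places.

4.65

Organism 1: 1 + 1 = 2
Organism 2: 1 + 1 = 2
Organism 3: 1 + (0.45×2 + 0.35×1 + 0.2×2) = 2.65
Organism 4: 1 + 2.65 = 3.65
Organism 5: 1 + (0.28×1 + 0.4×2.65 + 0.32×2) = 2.98
Organism 6: 1 + 3.65 = 4.65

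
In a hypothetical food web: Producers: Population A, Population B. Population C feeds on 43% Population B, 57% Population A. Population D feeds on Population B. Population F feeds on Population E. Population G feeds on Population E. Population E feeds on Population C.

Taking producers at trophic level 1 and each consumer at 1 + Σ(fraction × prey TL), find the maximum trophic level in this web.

4

Population C: 1 + (0.43×1 + 0.57×1) = 2
Population D: 1 + 1 = 2
Population E: 1 + 2 = 3
Population F: 1 + 3 = 4
Population G: 1 + 3 = 4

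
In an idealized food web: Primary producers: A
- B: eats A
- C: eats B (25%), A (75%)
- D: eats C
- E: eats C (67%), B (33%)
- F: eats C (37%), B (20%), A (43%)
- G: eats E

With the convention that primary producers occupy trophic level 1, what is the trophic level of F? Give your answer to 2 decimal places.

B: 1 + 1 = 2
C: 1 + (0.25×2 + 0.75×1) = 2.25
D: 1 + 2.25 = 3.25
E: 1 + (0.67×2.25 + 0.33×2) = 3.1675
F: 1 + (0.37×2.25 + 0.2×2 + 0.43×1) = 2.6625
G: 1 + 3.1675 = 4.1675

2.66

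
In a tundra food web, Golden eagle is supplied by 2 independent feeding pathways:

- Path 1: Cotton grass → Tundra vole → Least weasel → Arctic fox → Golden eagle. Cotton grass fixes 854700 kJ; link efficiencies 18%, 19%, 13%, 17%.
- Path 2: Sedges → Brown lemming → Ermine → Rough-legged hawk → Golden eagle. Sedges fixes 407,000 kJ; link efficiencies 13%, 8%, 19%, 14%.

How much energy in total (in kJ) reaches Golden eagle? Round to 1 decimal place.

758.6 kJ

Path 1: 854700 × 0.18 × 0.19 × 0.13 × 0.17 = 645.999354 kJ
Path 2: 407000 × 0.13 × 0.08 × 0.19 × 0.14 = 112.59248 kJ
Total at Golden eagle: 645.999354 + 112.59248 = 758.591834 kJ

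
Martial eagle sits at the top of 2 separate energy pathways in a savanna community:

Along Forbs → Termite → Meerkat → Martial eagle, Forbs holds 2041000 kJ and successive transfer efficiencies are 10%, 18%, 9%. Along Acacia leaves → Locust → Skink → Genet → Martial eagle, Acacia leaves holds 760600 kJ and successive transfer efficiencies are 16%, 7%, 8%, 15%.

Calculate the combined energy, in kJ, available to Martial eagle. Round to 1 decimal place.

Via Forbs: 2041000 × 0.1 × 0.18 × 0.09 = 3306.42 kJ
Via Acacia leaves: 760600 × 0.16 × 0.07 × 0.08 × 0.15 = 102.22464 kJ
Total at Martial eagle: 3306.42 + 102.22464 = 3408.64464 kJ

3408.6 kJ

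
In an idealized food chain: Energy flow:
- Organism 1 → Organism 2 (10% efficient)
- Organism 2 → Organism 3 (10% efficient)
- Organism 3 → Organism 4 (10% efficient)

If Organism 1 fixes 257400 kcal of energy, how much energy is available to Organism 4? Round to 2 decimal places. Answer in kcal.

257.40 kcal

Organism 2: 257400 × 0.1 = 25740 kcal
Organism 3: 25740 × 0.1 = 2574 kcal
Organism 4: 2574 × 0.1 = 257.4 kcal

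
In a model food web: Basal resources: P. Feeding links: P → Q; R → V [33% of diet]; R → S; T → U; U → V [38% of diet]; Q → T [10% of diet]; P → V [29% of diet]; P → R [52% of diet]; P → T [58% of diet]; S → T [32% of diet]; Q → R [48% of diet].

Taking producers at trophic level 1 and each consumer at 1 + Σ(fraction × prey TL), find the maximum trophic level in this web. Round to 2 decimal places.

3.89

Q: 1 + 1 = 2
R: 1 + (0.48×2 + 0.52×1) = 2.48
S: 1 + 2.48 = 3.48
T: 1 + (0.32×3.48 + 0.1×2 + 0.58×1) = 2.8936
U: 1 + 2.8936 = 3.8936
V: 1 + (0.29×1 + 0.33×2.48 + 0.38×3.8936) = 3.587968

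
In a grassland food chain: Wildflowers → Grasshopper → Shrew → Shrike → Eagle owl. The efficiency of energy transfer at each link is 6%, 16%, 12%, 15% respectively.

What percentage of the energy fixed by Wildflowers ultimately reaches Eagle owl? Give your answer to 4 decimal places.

0.0173%

Product of link efficiencies: 0.06 × 0.16 × 0.12 × 0.15 = 0.0001728
As a percentage: 0.0001728 × 100 = 0.0173%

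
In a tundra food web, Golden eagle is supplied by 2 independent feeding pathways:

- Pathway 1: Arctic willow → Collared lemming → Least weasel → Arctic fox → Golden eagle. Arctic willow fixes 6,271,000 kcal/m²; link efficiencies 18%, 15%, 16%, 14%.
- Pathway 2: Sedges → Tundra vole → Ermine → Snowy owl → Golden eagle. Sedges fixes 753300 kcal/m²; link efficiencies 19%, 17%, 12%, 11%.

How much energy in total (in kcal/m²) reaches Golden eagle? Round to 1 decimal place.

4113.9 kcal/m²

Pathway 1: 6271000 × 0.18 × 0.15 × 0.16 × 0.14 = 3792.7008 kcal/m²
Pathway 2: 753300 × 0.19 × 0.17 × 0.12 × 0.11 = 321.176988 kcal/m²
Total at Golden eagle: 3792.7008 + 321.176988 = 4113.877788 kcal/m²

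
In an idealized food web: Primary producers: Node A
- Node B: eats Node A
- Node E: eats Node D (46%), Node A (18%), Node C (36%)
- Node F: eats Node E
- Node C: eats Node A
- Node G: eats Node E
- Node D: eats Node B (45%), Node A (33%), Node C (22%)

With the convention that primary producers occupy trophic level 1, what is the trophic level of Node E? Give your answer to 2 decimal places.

3.13

Node B: 1 + 1 = 2
Node C: 1 + 1 = 2
Node D: 1 + (0.45×2 + 0.33×1 + 0.22×2) = 2.67
Node E: 1 + (0.46×2.67 + 0.18×1 + 0.36×2) = 3.1282
Node F: 1 + 3.1282 = 4.1282
Node G: 1 + 3.1282 = 4.1282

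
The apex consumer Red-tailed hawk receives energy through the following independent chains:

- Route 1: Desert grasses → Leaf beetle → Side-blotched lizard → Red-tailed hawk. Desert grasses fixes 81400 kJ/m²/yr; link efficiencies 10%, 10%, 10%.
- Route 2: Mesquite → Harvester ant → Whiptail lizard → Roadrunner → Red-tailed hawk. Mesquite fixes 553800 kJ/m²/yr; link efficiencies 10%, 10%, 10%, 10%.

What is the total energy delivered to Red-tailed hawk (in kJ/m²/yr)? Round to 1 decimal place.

Route 1: 81400 × 0.1 × 0.1 × 0.1 = 81.4 kJ/m²/yr
Route 2: 553800 × 0.1 × 0.1 × 0.1 × 0.1 = 55.38 kJ/m²/yr
Total at Red-tailed hawk: 81.4 + 55.38 = 136.78 kJ/m²/yr

136.8 kJ/m²/yr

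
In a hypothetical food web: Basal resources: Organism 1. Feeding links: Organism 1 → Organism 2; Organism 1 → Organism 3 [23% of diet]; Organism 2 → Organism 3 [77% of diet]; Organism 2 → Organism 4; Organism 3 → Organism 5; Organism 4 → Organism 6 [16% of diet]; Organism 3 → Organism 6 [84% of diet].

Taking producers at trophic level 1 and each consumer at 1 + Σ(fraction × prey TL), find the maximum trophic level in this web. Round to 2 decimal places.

Organism 2: 1 + 1 = 2
Organism 3: 1 + (0.23×1 + 0.77×2) = 2.77
Organism 4: 1 + 2 = 3
Organism 5: 1 + 2.77 = 3.77
Organism 6: 1 + (0.16×3 + 0.84×2.77) = 3.8068

3.81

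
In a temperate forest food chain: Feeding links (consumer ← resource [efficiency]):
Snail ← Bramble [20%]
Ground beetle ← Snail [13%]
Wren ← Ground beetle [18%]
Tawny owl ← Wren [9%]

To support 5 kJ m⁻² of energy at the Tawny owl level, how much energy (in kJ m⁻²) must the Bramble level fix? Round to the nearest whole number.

Cumulative transfer efficiency: 0.2 × 0.13 × 0.18 × 0.09 = 0.0004212
Bramble energy = 5 / 0.0004212 = 11871 kJ m⁻²

11871 kJ m⁻²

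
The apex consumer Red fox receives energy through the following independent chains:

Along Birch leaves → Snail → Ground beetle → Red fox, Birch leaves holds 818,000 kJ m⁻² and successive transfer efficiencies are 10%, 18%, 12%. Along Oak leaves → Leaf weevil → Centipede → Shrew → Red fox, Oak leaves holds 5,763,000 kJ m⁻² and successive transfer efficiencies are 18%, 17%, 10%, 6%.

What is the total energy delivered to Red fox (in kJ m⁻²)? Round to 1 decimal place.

Via Birch leaves: 818000 × 0.1 × 0.18 × 0.12 = 1766.88 kJ m⁻²
Via Oak leaves: 5763000 × 0.18 × 0.17 × 0.1 × 0.06 = 1058.0868 kJ m⁻²
Total at Red fox: 1766.88 + 1058.0868 = 2824.9668 kJ m⁻²

2825.0 kJ m⁻²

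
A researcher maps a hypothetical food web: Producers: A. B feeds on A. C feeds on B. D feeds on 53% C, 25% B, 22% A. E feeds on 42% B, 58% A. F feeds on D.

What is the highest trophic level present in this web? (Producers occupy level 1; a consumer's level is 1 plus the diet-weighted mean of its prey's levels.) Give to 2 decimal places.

4.31

B: 1 + 1 = 2
C: 1 + 2 = 3
D: 1 + (0.53×3 + 0.25×2 + 0.22×1) = 3.31
E: 1 + (0.42×2 + 0.58×1) = 2.42
F: 1 + 3.31 = 4.31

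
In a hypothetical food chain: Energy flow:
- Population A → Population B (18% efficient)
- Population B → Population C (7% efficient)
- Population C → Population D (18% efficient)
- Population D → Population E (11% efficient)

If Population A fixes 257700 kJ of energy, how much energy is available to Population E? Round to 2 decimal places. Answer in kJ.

64.29 kJ

Population B: 257700 × 0.18 = 46386 kJ
Population C: 46386 × 0.07 = 3247.02 kJ
Population D: 3247.02 × 0.18 = 584.4636 kJ
Population E: 584.4636 × 0.11 = 64.290996 kJ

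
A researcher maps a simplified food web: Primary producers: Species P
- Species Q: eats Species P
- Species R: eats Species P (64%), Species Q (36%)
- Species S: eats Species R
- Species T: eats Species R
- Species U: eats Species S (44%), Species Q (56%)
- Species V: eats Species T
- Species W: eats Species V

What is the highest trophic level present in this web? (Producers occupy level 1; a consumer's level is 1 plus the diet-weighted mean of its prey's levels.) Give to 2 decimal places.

5.36

Species Q: 1 + 1 = 2
Species R: 1 + (0.64×1 + 0.36×2) = 2.36
Species S: 1 + 2.36 = 3.36
Species T: 1 + 2.36 = 3.36
Species U: 1 + (0.44×3.36 + 0.56×2) = 3.5984
Species V: 1 + 3.36 = 4.36
Species W: 1 + 4.36 = 5.36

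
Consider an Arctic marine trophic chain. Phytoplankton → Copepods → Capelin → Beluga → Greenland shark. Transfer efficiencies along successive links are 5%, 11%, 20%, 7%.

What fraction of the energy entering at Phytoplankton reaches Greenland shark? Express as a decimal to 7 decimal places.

Product of link efficiencies: 0.05 × 0.11 × 0.2 × 0.07 = 0.000077

0.0000770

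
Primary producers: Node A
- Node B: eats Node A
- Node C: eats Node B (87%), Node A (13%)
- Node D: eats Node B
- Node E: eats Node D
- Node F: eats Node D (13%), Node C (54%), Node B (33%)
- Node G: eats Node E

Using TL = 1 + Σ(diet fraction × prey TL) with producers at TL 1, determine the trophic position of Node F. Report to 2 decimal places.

3.60

Node B: 1 + 1 = 2
Node C: 1 + (0.87×2 + 0.13×1) = 2.87
Node D: 1 + 2 = 3
Node E: 1 + 3 = 4
Node F: 1 + (0.13×3 + 0.54×2.87 + 0.33×2) = 3.5998
Node G: 1 + 4 = 5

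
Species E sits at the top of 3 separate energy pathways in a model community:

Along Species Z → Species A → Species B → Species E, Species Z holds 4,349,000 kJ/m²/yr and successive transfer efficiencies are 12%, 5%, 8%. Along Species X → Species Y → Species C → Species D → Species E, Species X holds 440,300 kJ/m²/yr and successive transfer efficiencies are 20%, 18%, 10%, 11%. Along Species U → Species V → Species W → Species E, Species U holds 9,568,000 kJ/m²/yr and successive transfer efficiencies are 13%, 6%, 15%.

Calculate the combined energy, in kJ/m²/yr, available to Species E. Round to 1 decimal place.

Via Species Z: 4349000 × 0.12 × 0.05 × 0.08 = 2087.52 kJ/m²/yr
Via Species X: 440300 × 0.2 × 0.18 × 0.1 × 0.11 = 174.3588 kJ/m²/yr
Via Species U: 9568000 × 0.13 × 0.06 × 0.15 = 11194.56 kJ/m²/yr
Total at Species E: 2087.52 + 174.3588 + 11194.56 = 13456.4388 kJ/m²/yr

13456.4 kJ/m²/yr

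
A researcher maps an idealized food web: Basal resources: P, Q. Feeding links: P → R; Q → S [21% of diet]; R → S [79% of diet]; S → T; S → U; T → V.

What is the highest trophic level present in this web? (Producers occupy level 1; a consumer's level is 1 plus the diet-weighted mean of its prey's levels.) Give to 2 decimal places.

R: 1 + 1 = 2
S: 1 + (0.21×1 + 0.79×2) = 2.79
T: 1 + 2.79 = 3.79
U: 1 + 2.79 = 3.79
V: 1 + 3.79 = 4.79

4.79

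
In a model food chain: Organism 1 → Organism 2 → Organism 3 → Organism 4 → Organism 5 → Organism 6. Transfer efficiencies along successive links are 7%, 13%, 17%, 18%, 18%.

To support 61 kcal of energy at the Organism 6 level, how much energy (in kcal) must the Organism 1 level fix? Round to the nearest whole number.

1217011 kcal

Cumulative transfer efficiency: 0.07 × 0.13 × 0.17 × 0.18 × 0.18 = 0.0000501228
Organism 1 energy = 61 / 0.0000501228 = 1217011 kcal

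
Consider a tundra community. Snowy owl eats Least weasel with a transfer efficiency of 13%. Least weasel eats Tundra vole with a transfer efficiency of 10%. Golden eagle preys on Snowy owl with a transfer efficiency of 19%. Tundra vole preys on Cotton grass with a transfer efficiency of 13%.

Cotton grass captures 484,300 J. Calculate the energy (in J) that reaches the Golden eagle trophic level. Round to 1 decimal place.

Tundra vole: 484300 × 0.13 = 62959 J
Least weasel: 62959 × 0.1 = 6295.9 J
Snowy owl: 6295.9 × 0.13 = 818.467 J
Golden eagle: 818.467 × 0.19 = 155.50873 J

155.5 J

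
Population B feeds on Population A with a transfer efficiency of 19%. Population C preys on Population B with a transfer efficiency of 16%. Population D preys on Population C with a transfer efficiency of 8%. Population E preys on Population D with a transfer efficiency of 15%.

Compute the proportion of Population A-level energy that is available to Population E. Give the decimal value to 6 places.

Product of link efficiencies: 0.19 × 0.16 × 0.08 × 0.15 = 0.0003648

0.000365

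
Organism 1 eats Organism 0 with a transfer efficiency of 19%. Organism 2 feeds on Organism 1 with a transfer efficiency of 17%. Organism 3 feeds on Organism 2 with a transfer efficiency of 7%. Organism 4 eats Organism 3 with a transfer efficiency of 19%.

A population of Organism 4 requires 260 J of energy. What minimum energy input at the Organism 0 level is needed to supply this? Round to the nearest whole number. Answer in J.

Cumulative transfer efficiency: 0.19 × 0.17 × 0.07 × 0.19 = 0.00042959
Organism 0 energy = 260 / 0.00042959 = 605228 J

605228 J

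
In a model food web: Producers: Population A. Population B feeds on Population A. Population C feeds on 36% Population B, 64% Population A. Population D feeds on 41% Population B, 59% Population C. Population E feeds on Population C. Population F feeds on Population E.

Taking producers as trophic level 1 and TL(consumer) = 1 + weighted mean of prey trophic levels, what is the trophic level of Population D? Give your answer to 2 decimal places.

Population B: 1 + 1 = 2
Population C: 1 + (0.36×2 + 0.64×1) = 2.36
Population D: 1 + (0.41×2 + 0.59×2.36) = 3.2124
Population E: 1 + 2.36 = 3.36
Population F: 1 + 3.36 = 4.36

3.21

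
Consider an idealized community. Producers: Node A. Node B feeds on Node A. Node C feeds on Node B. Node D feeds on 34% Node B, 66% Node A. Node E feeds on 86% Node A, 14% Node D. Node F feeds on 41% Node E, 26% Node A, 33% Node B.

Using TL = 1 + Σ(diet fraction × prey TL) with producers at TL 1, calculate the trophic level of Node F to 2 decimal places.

Node B: 1 + 1 = 2
Node C: 1 + 2 = 3
Node D: 1 + (0.34×2 + 0.66×1) = 2.34
Node E: 1 + (0.86×1 + 0.14×2.34) = 2.1876
Node F: 1 + (0.41×2.1876 + 0.26×1 + 0.33×2) = 2.816916

2.82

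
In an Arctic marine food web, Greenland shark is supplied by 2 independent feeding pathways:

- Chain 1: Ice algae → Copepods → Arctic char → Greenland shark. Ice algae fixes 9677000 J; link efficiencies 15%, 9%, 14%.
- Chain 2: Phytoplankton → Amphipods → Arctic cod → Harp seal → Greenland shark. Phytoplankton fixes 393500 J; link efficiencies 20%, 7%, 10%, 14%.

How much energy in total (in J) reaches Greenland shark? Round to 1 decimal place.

18366.7 J

Chain 1: 9677000 × 0.15 × 0.09 × 0.14 = 18289.53 J
Chain 2: 393500 × 0.2 × 0.07 × 0.1 × 0.14 = 77.126 J
Total at Greenland shark: 18289.53 + 77.126 = 18366.656 J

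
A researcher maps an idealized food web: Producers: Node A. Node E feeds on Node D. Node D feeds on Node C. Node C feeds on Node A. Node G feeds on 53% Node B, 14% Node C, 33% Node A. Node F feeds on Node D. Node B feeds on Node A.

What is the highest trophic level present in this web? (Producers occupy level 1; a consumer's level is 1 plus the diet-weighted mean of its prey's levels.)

4

Node B: 1 + 1 = 2
Node C: 1 + 1 = 2
Node D: 1 + 2 = 3
Node E: 1 + 3 = 4
Node F: 1 + 3 = 4
Node G: 1 + (0.53×2 + 0.14×2 + 0.33×1) = 2.67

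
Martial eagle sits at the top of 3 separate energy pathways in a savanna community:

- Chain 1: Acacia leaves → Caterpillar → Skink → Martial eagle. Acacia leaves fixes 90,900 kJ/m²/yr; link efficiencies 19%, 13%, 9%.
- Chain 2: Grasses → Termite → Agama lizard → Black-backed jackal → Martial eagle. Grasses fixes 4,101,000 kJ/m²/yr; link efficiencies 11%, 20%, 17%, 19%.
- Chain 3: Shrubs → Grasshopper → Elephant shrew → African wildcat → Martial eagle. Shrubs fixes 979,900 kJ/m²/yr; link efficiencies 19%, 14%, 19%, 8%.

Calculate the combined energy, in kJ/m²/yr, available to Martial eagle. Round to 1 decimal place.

Chain 1: 90900 × 0.19 × 0.13 × 0.09 = 202.0707 kJ/m²/yr
Chain 2: 4101000 × 0.11 × 0.2 × 0.17 × 0.19 = 2914.1706 kJ/m²/yr
Chain 3: 979900 × 0.19 × 0.14 × 0.19 × 0.08 = 396.193168 kJ/m²/yr
Total at Martial eagle: 202.0707 + 2914.1706 + 396.193168 = 3512.434468 kJ/m²/yr

3512.4 kJ/m²/yr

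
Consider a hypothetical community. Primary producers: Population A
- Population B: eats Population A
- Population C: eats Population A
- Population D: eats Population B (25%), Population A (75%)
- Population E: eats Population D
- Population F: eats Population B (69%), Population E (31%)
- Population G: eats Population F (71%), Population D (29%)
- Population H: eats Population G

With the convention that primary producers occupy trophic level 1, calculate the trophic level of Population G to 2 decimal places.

4.06

Population B: 1 + 1 = 2
Population C: 1 + 1 = 2
Population D: 1 + (0.25×2 + 0.75×1) = 2.25
Population E: 1 + 2.25 = 3.25
Population F: 1 + (0.69×2 + 0.31×3.25) = 3.3875
Population G: 1 + (0.71×3.3875 + 0.29×2.25) = 4.057625
Population H: 1 + 4.057625 = 5.057625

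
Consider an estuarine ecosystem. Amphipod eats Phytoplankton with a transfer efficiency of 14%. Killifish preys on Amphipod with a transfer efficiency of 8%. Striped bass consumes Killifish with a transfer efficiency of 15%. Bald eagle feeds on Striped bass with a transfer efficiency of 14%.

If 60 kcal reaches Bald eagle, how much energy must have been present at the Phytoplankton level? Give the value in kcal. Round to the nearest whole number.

255102 kcal

Cumulative transfer efficiency: 0.14 × 0.08 × 0.15 × 0.14 = 0.0002352
Phytoplankton energy = 60 / 0.0002352 = 255102 kcal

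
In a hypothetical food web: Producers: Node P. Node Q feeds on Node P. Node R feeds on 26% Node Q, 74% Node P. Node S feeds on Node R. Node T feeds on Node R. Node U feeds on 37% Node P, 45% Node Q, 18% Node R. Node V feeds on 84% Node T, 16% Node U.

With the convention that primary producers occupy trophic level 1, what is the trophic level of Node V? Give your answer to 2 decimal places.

Node Q: 1 + 1 = 2
Node R: 1 + (0.26×2 + 0.74×1) = 2.26
Node S: 1 + 2.26 = 3.26
Node T: 1 + 2.26 = 3.26
Node U: 1 + (0.37×1 + 0.45×2 + 0.18×2.26) = 2.6768
Node V: 1 + (0.84×3.26 + 0.16×2.6768) = 4.166688

4.17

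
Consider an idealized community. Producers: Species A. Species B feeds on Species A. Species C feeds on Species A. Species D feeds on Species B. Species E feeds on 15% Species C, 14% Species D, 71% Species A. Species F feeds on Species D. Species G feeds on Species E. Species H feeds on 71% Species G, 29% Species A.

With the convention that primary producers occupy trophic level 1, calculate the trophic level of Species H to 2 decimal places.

3.73

Species B: 1 + 1 = 2
Species C: 1 + 1 = 2
Species D: 1 + 2 = 3
Species E: 1 + (0.15×2 + 0.14×3 + 0.71×1) = 2.43
Species F: 1 + 3 = 4
Species G: 1 + 2.43 = 3.43
Species H: 1 + (0.71×3.43 + 0.29×1) = 3.7253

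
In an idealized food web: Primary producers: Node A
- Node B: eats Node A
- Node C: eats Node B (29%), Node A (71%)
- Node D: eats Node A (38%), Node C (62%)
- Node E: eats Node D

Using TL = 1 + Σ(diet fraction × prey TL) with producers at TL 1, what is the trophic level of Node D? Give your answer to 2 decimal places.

2.80

Node B: 1 + 1 = 2
Node C: 1 + (0.29×2 + 0.71×1) = 2.29
Node D: 1 + (0.38×1 + 0.62×2.29) = 2.7998
Node E: 1 + 2.7998 = 3.7998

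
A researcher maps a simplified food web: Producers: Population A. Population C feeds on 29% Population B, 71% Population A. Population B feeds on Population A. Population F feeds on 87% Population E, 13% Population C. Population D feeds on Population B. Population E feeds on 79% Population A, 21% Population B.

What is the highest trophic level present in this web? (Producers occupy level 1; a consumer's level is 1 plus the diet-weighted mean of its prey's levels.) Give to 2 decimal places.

Population B: 1 + 1 = 2
Population C: 1 + (0.29×2 + 0.71×1) = 2.29
Population D: 1 + 2 = 3
Population E: 1 + (0.79×1 + 0.21×2) = 2.21
Population F: 1 + (0.87×2.21 + 0.13×2.29) = 3.2204

3.22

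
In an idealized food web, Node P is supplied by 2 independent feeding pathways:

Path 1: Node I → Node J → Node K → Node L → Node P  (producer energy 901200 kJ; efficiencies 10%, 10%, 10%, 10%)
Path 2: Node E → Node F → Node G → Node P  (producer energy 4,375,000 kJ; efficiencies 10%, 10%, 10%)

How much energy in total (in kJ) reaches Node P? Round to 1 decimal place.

4465.1 kJ

Path 1: 901200 × 0.1 × 0.1 × 0.1 × 0.1 = 90.12 kJ
Path 2: 4375000 × 0.1 × 0.1 × 0.1 = 4375 kJ
Total at Node P: 90.12 + 4375 = 4465.12 kJ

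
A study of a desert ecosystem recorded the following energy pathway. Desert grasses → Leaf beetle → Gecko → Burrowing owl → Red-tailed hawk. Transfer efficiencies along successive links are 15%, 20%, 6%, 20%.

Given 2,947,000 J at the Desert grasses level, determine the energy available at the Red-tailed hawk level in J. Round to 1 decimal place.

Leaf beetle: 2947000 × 0.15 = 442050 J
Gecko: 442050 × 0.2 = 88410 J
Burrowing owl: 88410 × 0.06 = 5304.6 J
Red-tailed hawk: 5304.6 × 0.2 = 1060.92 J

1060.9 J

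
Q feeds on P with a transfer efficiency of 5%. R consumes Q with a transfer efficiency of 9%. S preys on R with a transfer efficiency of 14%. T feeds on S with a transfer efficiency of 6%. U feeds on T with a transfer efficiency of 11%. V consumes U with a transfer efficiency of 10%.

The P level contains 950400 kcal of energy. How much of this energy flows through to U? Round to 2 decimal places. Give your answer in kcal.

Q: 950400 × 0.05 = 47520 kcal
R: 47520 × 0.09 = 4276.8 kcal
S: 4276.8 × 0.14 = 598.752 kcal
T: 598.752 × 0.06 = 35.92512 kcal
U: 35.92512 × 0.11 = 3.9517632 kcal

3.95 kcal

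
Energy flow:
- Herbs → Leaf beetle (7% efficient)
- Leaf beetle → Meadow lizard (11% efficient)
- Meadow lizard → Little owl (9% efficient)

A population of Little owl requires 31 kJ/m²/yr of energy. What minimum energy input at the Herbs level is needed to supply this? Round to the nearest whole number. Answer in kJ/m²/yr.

Cumulative transfer efficiency: 0.07 × 0.11 × 0.09 = 0.000693
Herbs energy = 31 / 0.000693 = 44733 kJ/m²/yr

44733 kJ/m²/yr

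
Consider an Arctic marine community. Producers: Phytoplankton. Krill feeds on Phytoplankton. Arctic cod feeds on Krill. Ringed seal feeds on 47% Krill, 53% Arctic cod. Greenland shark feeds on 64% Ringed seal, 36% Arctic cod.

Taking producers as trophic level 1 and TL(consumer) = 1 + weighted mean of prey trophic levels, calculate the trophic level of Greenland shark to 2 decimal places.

Krill: 1 + 1 = 2
Arctic cod: 1 + 2 = 3
Ringed seal: 1 + (0.47×2 + 0.53×3) = 3.53
Greenland shark: 1 + (0.64×3.53 + 0.36×3) = 4.3392

4.34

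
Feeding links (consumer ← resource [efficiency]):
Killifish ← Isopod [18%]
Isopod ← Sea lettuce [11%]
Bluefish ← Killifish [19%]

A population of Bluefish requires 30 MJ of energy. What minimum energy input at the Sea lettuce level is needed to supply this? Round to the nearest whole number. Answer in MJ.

Cumulative transfer efficiency: 0.11 × 0.18 × 0.19 = 0.003762
Sea lettuce energy = 30 / 0.003762 = 7974 MJ

7974 MJ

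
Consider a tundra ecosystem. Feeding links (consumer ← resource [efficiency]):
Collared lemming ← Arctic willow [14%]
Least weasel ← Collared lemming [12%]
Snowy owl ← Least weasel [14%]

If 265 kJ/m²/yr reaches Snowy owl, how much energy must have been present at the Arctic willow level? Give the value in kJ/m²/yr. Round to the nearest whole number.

Cumulative transfer efficiency: 0.14 × 0.12 × 0.14 = 0.002352
Arctic willow energy = 265 / 0.002352 = 112670 kJ/m²/yr

112670 kJ/m²/yr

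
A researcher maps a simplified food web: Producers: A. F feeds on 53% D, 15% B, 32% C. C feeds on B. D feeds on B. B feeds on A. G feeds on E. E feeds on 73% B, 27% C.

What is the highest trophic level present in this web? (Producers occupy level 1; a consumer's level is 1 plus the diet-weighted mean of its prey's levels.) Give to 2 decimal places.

B: 1 + 1 = 2
C: 1 + 2 = 3
D: 1 + 2 = 3
E: 1 + (0.73×2 + 0.27×3) = 3.27
F: 1 + (0.53×3 + 0.15×2 + 0.32×3) = 3.85
G: 1 + 3.27 = 4.27

4.27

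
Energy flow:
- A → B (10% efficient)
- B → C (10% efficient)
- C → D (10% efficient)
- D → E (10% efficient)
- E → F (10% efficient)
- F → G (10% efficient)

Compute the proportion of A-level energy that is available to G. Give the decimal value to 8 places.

Product of link efficiencies: 0.1 × 0.1 × 0.1 × 0.1 × 0.1 × 0.1 = 0.000001

0.00000100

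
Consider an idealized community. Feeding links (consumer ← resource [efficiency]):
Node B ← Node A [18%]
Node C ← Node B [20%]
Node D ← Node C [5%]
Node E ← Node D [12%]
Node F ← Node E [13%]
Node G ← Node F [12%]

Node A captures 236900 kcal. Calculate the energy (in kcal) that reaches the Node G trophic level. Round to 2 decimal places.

0.80 kcal

Node B: 236900 × 0.18 = 42642 kcal
Node C: 42642 × 0.2 = 8528.4 kcal
Node D: 8528.4 × 0.05 = 426.42 kcal
Node E: 426.42 × 0.12 = 51.1704 kcal
Node F: 51.1704 × 0.13 = 6.652152 kcal
Node G: 6.652152 × 0.12 = 0.79825824 kcal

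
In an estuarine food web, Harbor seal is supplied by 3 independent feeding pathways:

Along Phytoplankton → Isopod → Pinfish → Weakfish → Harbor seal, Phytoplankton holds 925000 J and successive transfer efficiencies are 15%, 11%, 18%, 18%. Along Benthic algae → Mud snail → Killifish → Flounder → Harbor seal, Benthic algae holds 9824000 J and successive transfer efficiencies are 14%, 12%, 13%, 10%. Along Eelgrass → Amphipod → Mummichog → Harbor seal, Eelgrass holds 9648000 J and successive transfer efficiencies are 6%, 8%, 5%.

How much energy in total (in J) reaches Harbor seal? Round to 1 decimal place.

Via Phytoplankton: 925000 × 0.15 × 0.11 × 0.18 × 0.18 = 494.505 J
Via Benthic algae: 9824000 × 0.14 × 0.12 × 0.13 × 0.1 = 2145.5616 J
Via Eelgrass: 9648000 × 0.06 × 0.08 × 0.05 = 2315.52 J
Total at Harbor seal: 494.505 + 2145.5616 + 2315.52 = 4955.5866 J

4955.6 J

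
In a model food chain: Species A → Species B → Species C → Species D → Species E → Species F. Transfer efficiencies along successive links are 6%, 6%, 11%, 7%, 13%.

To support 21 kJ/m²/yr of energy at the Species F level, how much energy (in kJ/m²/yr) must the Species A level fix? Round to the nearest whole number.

Cumulative transfer efficiency: 0.06 × 0.06 × 0.11 × 0.07 × 0.13 = 0.0000036036
Species A energy = 21 / 0.0000036036 = 5827506 kJ/m²/yr

5827506 kJ/m²/yr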